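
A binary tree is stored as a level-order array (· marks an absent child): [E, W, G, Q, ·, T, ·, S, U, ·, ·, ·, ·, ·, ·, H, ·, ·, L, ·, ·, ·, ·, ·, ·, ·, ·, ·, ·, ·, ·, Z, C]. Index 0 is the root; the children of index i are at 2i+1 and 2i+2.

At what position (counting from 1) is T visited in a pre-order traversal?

11

Pre-order visits the node, then its left subtree, then its right subtree.
Visit E.
At E: go left to W.
  Visit W.
  At W: go left to Q.
    Visit Q.
    At Q: go left to S.
      Visit S.
      At S: go left to H.
        Visit H.
        At H: go left to Z.
          Z is a leaf — visit Z.
        At H: go right to C.
          C is a leaf — visit C.
      At S: no right child.
    At Q: go right to U.
      Visit U.
      At U: no left child.
      At U: go right to L.
        L is a leaf — visit L.
  At W: no right child.
At E: go right to G.
  Visit G.
  At G: go left to T.
    T is a leaf — visit T.
  At G: no right child.
Full pre-order sequence: E, W, Q, S, H, Z, C, U, L, G, T.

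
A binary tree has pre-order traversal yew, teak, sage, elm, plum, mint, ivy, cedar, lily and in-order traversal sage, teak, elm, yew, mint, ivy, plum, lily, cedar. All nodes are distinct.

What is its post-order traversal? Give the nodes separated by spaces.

The first element of pre-order is the root; it splits in-order into left and right subtrees.
Root yew: left subtree has 3 nodes {sage, teak, elm}, right has 5 {mint, ivy, plum, lily, cedar}.
  Root teak: left subtree has 1 node {sage}, right has 1 {elm}.
  Root plum: left subtree has 2 nodes {mint, ivy}, right has 2 {lily, cedar}.
    Root mint: left subtree has 0 nodes { }, right has 1 {ivy}.
    Root cedar: left subtree has 1 node {lily}, right has 0 { }.

sage elm teak ivy mint lily cedar plum yew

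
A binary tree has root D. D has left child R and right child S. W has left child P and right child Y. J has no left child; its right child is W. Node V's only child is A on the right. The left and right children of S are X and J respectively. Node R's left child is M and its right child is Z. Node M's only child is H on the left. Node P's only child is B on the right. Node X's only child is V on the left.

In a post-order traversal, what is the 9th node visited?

P

Post-order visits the left subtree, then the right subtree, then the node.
At D: go left to R.
  At R: go left to M.
    At M: go left to H.
      H is a leaf — visit H.
    At M: no right child.
    Visit M.
  At R: go right to Z.
    Z is a leaf — visit Z.
  Visit R.
At D: go right to S.
  At S: go left to X.
    At X: go left to V.
      At V: no left child.
      At V: go right to A.
        A is a leaf — visit A.
      Visit V.
    At X: no right child.
    Visit X.
  At S: go right to J.
    At J: no left child.
    At J: go right to W.
      At W: go left to P.
        At P: no left child.
        At P: go right to B.
          B is a leaf — visit B.
        Visit P.
      At W: go right to Y.
        Y is a leaf — visit Y.
      Visit W.
    Visit J.
  Visit S.
Visit D.
Full post-order sequence: H, M, Z, R, A, V, X, B, P, Y, W, J, S, D.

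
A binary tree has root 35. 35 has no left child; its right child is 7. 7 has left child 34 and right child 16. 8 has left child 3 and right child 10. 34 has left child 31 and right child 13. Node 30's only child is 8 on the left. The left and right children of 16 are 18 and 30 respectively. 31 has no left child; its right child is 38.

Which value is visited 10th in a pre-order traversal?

Pre-order visits the node, then its left subtree, then its right subtree.
Visit 35.
At 35: no left child.
At 35: go right to 7.
  Visit 7.
  At 7: go left to 34.
    Visit 34.
    At 34: go left to 31.
      Visit 31.
      At 31: no left child.
      At 31: go right to 38.
        38 is a leaf — visit 38.
    At 34: go right to 13.
      13 is a leaf — visit 13.
  At 7: go right to 16.
    Visit 16.
    At 16: go left to 18.
      18 is a leaf — visit 18.
    At 16: go right to 30.
      Visit 30.
      At 30: go left to 8.
        Visit 8.
        At 8: go left to 3.
          3 is a leaf — visit 3.
        At 8: go right to 10.
          10 is a leaf — visit 10.
      At 30: no right child.
Full pre-order sequence: 35, 7, 34, 31, 38, 13, 16, 18, 30, 8, 3, 10.

8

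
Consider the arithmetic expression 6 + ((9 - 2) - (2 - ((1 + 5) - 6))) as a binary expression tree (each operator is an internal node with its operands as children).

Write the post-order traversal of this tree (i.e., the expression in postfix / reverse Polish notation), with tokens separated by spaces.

Post-order on an expression tree gives postfix notation: for each operator, emit left operand, right operand, then the operator.

6 9 2 - 2 1 5 + 6 - - - +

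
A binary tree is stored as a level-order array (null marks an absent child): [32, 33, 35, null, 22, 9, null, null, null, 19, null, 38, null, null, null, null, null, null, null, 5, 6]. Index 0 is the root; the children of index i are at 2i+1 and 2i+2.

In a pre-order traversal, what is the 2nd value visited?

Pre-order visits the node, then its left subtree, then its right subtree.
Visit 32.
At 32: go left to 33.
  Visit 33.
  At 33: no left child.
  At 33: go right to 22.
    Visit 22.
    At 22: go left to 19.
      Visit 19.
      At 19: go left to 5.
        5 is a leaf — visit 5.
      At 19: go right to 6.
        6 is a leaf — visit 6.
    At 22: no right child.
At 32: go right to 35.
  Visit 35.
  At 35: go left to 9.
    Visit 9.
    At 9: go left to 38.
      38 is a leaf — visit 38.
    At 9: no right child.
  At 35: no right child.
Full pre-order sequence: 32, 33, 22, 19, 5, 6, 35, 9, 38.

33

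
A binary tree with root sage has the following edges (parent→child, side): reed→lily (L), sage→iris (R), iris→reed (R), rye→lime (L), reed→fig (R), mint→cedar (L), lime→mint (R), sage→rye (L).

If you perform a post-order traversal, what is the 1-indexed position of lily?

Post-order visits the left subtree, then the right subtree, then the node.
At sage: go left to rye.
  At rye: go left to lime.
    At lime: no left child.
    At lime: go right to mint.
      At mint: go left to cedar.
        cedar is a leaf — visit cedar.
      At mint: no right child.
      Visit mint.
    Visit lime.
  At rye: no right child.
  Visit rye.
At sage: go right to iris.
  At iris: no left child.
  At iris: go right to reed.
    At reed: go left to lily.
      lily is a leaf — visit lily.
    At reed: go right to fig.
      fig is a leaf — visit fig.
    Visit reed.
  Visit iris.
Visit sage.
Full post-order sequence: cedar, mint, lime, rye, lily, fig, reed, iris, sage.

5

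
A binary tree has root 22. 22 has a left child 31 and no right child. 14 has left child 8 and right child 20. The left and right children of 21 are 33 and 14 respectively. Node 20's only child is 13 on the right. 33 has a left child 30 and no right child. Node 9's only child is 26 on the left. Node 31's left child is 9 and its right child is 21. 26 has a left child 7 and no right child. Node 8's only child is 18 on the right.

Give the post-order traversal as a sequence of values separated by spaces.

Post-order visits the left subtree, then the right subtree, then the node.
At 22: go left to 31.
  At 31: go left to 9.
    At 9: go left to 26.
      At 26: go left to 7.
        7 is a leaf — visit 7.
      At 26: no right child.
      Visit 26.
    At 9: no right child.
    Visit 9.
  At 31: go right to 21.
    At 21: go left to 33.
      At 33: go left to 30.
        30 is a leaf — visit 30.
      At 33: no right child.
      Visit 33.
    At 21: go right to 14.
      At 14: go left to 8.
        At 8: no left child.
        At 8: go right to 18.
          18 is a leaf — visit 18.
        Visit 8.
      At 14: go right to 20.
        At 20: no left child.
        At 20: go right to 13.
          13 is a leaf — visit 13.
        Visit 20.
      Visit 14.
    Visit 21.
  Visit 31.
At 22: no right child.
Visit 22.

7 26 9 30 33 18 8 13 20 14 21 31 22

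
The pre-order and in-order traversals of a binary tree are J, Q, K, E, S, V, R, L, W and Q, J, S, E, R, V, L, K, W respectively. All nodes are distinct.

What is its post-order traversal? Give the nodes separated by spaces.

Q S R L V E W K J

The first element of pre-order is the root; it splits in-order into left and right subtrees.
Root J: left subtree has 1 node {Q}, right has 7 {S, E, R, V, L, K, W}.
  Root K: left subtree has 5 nodes {S, E, R, V, L}, right has 1 {W}.
    Root E: left subtree has 1 node {S}, right has 3 {R, V, L}.
      Root V: left subtree has 1 node {R}, right has 1 {L}.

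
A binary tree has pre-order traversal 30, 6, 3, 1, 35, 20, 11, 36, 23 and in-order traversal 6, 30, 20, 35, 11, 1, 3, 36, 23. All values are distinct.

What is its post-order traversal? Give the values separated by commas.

The first element of pre-order is the root; it splits in-order into left and right subtrees.
Root 30: left subtree has 1 node {6}, right has 7 {20, 35, 11, 1, 3, 36, 23}.
  Root 3: left subtree has 4 nodes {20, 35, 11, 1}, right has 2 {36, 23}.
    Root 1: left subtree has 3 nodes {20, 35, 11}, right has 0 { }.
      Root 35: left subtree has 1 node {20}, right has 1 {11}.
    Root 36: left subtree has 0 nodes { }, right has 1 {23}.

6, 20, 11, 35, 1, 23, 36, 3, 30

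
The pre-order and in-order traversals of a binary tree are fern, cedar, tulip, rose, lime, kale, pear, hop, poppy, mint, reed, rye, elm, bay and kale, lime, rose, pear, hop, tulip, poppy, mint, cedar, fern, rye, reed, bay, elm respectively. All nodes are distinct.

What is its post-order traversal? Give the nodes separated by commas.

kale, lime, hop, pear, rose, mint, poppy, tulip, cedar, rye, bay, elm, reed, fern

The first element of pre-order is the root; it splits in-order into left and right subtrees.
Root fern: left subtree has 9 nodes {kale, lime, rose, pear, hop, tulip, poppy, mint, cedar}, right has 4 {rye, reed, bay, elm}.
  Root cedar: left subtree has 8 nodes {kale, lime, rose, pear, hop, tulip, poppy, mint}, right has 0 { }.
    Root tulip: left subtree has 5 nodes {kale, lime, rose, pear, hop}, right has 2 {poppy, mint}.
      Root rose: left subtree has 2 nodes {kale, lime}, right has 2 {pear, hop}.
        Root lime: left subtree has 1 node {kale}, right has 0 { }.
        Root pear: left subtree has 0 nodes { }, right has 1 {hop}.
      Root poppy: left subtree has 0 nodes { }, right has 1 {mint}.
  Root reed: left subtree has 1 node {rye}, right has 2 {bay, elm}.
    Root elm: left subtree has 1 node {bay}, right has 0 { }.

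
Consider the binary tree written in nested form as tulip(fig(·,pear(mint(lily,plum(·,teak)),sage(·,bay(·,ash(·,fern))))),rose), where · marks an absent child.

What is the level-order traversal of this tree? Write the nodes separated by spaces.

tulip fig rose pear mint sage lily plum bay teak ash fern

Level-order visits nodes level by level from the root, left to right within each level.
Level 0: tulip
Level 1: fig, rose
Level 2: pear
Level 3: mint, sage
Level 4: lily, plum, bay
Level 5: teak, ash
Level 6: fern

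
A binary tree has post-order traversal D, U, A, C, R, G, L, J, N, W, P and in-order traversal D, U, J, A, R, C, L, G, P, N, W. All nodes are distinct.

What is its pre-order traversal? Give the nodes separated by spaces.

P J U D L R A C G W N

The last element of post-order is the root; it splits in-order into left and right subtrees.
Root P: left subtree has 8 nodes {D, U, J, A, R, C, L, G}, right has 2 {N, W}.
  Root J: left subtree has 2 nodes {D, U}, right has 5 {A, R, C, L, G}.
    Root U: left subtree has 1 node {D}, right has 0 { }.
    Root L: left subtree has 3 nodes {A, R, C}, right has 1 {G}.
      Root R: left subtree has 1 node {A}, right has 1 {C}.
  Root W: left subtree has 1 node {N}, right has 0 { }.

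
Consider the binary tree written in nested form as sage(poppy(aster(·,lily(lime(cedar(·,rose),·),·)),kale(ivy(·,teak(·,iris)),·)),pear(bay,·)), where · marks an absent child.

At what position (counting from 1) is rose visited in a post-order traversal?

Post-order visits the left subtree, then the right subtree, then the node.
At sage: go left to poppy.
  At poppy: go left to aster.
    At aster: no left child.
    At aster: go right to lily.
      At lily: go left to lime.
        At lime: go left to cedar.
          At cedar: no left child.
          At cedar: go right to rose.
            rose is a leaf — visit rose.
          Visit cedar.
        At lime: no right child.
        Visit lime.
      At lily: no right child.
      Visit lily.
    Visit aster.
  At poppy: go right to kale.
    At kale: go left to ivy.
      At ivy: no left child.
      At ivy: go right to teak.
        At teak: no left child.
        At teak: go right to iris.
          iris is a leaf — visit iris.
        Visit teak.
      Visit ivy.
    At kale: no right child.
    Visit kale.
  Visit poppy.
At sage: go right to pear.
  At pear: go left to bay.
    bay is a leaf — visit bay.
  At pear: no right child.
  Visit pear.
Visit sage.
Full post-order sequence: rose, cedar, lime, lily, aster, iris, teak, ivy, kale, poppy, bay, pear, sage.

1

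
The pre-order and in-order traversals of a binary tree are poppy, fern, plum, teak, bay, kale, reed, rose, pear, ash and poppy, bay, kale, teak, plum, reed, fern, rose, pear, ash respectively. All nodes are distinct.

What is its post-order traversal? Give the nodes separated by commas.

The first element of pre-order is the root; it splits in-order into left and right subtrees.
Root poppy: left subtree has 0 nodes { }, right has 9 {bay, kale, teak, plum, reed, fern, rose, pear, ash}.
  Root fern: left subtree has 5 nodes {bay, kale, teak, plum, reed}, right has 3 {rose, pear, ash}.
    Root plum: left subtree has 3 nodes {bay, kale, teak}, right has 1 {reed}.
      Root teak: left subtree has 2 nodes {bay, kale}, right has 0 { }.
        Root bay: left subtree has 0 nodes { }, right has 1 {kale}.
    Root rose: left subtree has 0 nodes { }, right has 2 {pear, ash}.
      Root pear: left subtree has 0 nodes { }, right has 1 {ash}.

kale, bay, teak, reed, plum, ash, pear, rose, fern, poppy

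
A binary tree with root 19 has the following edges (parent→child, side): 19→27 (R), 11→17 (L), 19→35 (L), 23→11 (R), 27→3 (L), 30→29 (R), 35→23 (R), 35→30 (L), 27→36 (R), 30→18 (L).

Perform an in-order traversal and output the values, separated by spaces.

18 30 29 35 23 17 11 19 3 27 36

In-order visits the left subtree, then the node, then the right subtree.
At 19: go left to 35.
  At 35: go left to 30.
    At 30: go left to 18.
      18 is a leaf — visit 18.
    Visit 30.
    At 30: go right to 29.
      29 is a leaf — visit 29.
  Visit 35.
  At 35: go right to 23.
    At 23: no left child.
    Visit 23.
    At 23: go right to 11.
      At 11: go left to 17.
        17 is a leaf — visit 17.
      Visit 11.
      At 11: no right child.
Visit 19.
At 19: go right to 27.
  At 27: go left to 3.
    3 is a leaf — visit 3.
  Visit 27.
  At 27: go right to 36.
    36 is a leaf — visit 36.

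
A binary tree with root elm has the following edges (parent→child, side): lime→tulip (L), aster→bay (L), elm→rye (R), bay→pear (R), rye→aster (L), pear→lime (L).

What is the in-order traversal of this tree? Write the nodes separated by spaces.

elm bay tulip lime pear aster rye

In-order visits the left subtree, then the node, then the right subtree.
At elm: no left child.
Visit elm.
At elm: go right to rye.
  At rye: go left to aster.
    At aster: go left to bay.
      At bay: no left child.
      Visit bay.
      At bay: go right to pear.
        At pear: go left to lime.
          At lime: go left to tulip.
            tulip is a leaf — visit tulip.
          Visit lime.
          At lime: no right child.
        Visit pear.
        At pear: no right child.
    Visit aster.
    At aster: no right child.
  Visit rye.
  At rye: no right child.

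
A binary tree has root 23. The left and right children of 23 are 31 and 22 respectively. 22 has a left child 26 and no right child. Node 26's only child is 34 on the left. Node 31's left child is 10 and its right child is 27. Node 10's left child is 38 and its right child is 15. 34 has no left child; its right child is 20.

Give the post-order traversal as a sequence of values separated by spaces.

38 15 10 27 31 20 34 26 22 23

Post-order visits the left subtree, then the right subtree, then the node.
At 23: go left to 31.
  At 31: go left to 10.
    At 10: go left to 38.
      38 is a leaf — visit 38.
    At 10: go right to 15.
      15 is a leaf — visit 15.
    Visit 10.
  At 31: go right to 27.
    27 is a leaf — visit 27.
  Visit 31.
At 23: go right to 22.
  At 22: go left to 26.
    At 26: go left to 34.
      At 34: no left child.
      At 34: go right to 20.
        20 is a leaf — visit 20.
      Visit 34.
    At 26: no right child.
    Visit 26.
  At 22: no right child.
  Visit 22.
Visit 23.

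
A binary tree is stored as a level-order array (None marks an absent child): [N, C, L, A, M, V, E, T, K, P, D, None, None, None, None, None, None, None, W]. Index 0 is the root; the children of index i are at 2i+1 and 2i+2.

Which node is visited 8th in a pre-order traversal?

P

Pre-order visits the node, then its left subtree, then its right subtree.
Visit N.
At N: go left to C.
  Visit C.
  At C: go left to A.
    Visit A.
    At A: go left to T.
      T is a leaf — visit T.
    At A: go right to K.
      Visit K.
      At K: no left child.
      At K: go right to W.
        W is a leaf — visit W.
  At C: go right to M.
    Visit M.
    At M: go left to P.
      P is a leaf — visit P.
    At M: go right to D.
      D is a leaf — visit D.
At N: go right to L.
  Visit L.
  At L: go left to V.
    V is a leaf — visit V.
  At L: go right to E.
    E is a leaf — visit E.
Full pre-order sequence: N, C, A, T, K, W, M, P, D, L, V, E.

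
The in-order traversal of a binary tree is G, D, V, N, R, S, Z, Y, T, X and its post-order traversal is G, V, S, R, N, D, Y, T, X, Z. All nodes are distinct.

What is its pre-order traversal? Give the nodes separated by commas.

The last element of post-order is the root; it splits in-order into left and right subtrees.
Root Z: left subtree has 6 nodes {G, D, V, N, R, S}, right has 3 {Y, T, X}.
  Root D: left subtree has 1 node {G}, right has 4 {V, N, R, S}.
    Root N: left subtree has 1 node {V}, right has 2 {R, S}.
      Root R: left subtree has 0 nodes { }, right has 1 {S}.
  Root X: left subtree has 2 nodes {Y, T}, right has 0 { }.
    Root T: left subtree has 1 node {Y}, right has 0 { }.

Z, D, G, N, V, R, S, X, T, Y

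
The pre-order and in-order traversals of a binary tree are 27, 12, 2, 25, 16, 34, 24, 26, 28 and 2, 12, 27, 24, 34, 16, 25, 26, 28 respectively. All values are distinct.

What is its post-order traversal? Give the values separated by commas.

2, 12, 24, 34, 16, 28, 26, 25, 27

The first element of pre-order is the root; it splits in-order into left and right subtrees.
Root 27: left subtree has 2 nodes {2, 12}, right has 6 {24, 34, 16, 25, 26, 28}.
  Root 12: left subtree has 1 node {2}, right has 0 { }.
  Root 25: left subtree has 3 nodes {24, 34, 16}, right has 2 {26, 28}.
    Root 16: left subtree has 2 nodes {24, 34}, right has 0 { }.
      Root 34: left subtree has 1 node {24}, right has 0 { }.
    Root 26: left subtree has 0 nodes { }, right has 1 {28}.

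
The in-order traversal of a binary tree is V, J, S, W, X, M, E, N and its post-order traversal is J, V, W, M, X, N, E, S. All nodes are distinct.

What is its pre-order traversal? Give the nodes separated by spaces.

The last element of post-order is the root; it splits in-order into left and right subtrees.
Root S: left subtree has 2 nodes {V, J}, right has 5 {W, X, M, E, N}.
  Root V: left subtree has 0 nodes { }, right has 1 {J}.
  Root E: left subtree has 3 nodes {W, X, M}, right has 1 {N}.
    Root X: left subtree has 1 node {W}, right has 1 {M}.

S V J E X W M N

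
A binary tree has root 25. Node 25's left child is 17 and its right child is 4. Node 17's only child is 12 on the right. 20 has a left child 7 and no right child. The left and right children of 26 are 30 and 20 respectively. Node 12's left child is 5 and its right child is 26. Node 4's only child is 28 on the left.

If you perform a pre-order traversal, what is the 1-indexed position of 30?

Pre-order visits the node, then its left subtree, then its right subtree.
Visit 25.
At 25: go left to 17.
  Visit 17.
  At 17: no left child.
  At 17: go right to 12.
    Visit 12.
    At 12: go left to 5.
      5 is a leaf — visit 5.
    At 12: go right to 26.
      Visit 26.
      At 26: go left to 30.
        30 is a leaf — visit 30.
      At 26: go right to 20.
        Visit 20.
        At 20: go left to 7.
          7 is a leaf — visit 7.
        At 20: no right child.
At 25: go right to 4.
  Visit 4.
  At 4: go left to 28.
    28 is a leaf — visit 28.
  At 4: no right child.
Full pre-order sequence: 25, 17, 12, 5, 26, 30, 20, 7, 4, 28.

6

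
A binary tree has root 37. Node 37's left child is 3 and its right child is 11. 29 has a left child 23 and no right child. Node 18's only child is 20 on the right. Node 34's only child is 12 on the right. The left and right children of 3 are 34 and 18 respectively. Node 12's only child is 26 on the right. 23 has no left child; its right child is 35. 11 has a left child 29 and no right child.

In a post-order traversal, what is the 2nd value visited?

12

Post-order visits the left subtree, then the right subtree, then the node.
At 37: go left to 3.
  At 3: go left to 34.
    At 34: no left child.
    At 34: go right to 12.
      At 12: no left child.
      At 12: go right to 26.
        26 is a leaf — visit 26.
      Visit 12.
    Visit 34.
  At 3: go right to 18.
    At 18: no left child.
    At 18: go right to 20.
      20 is a leaf — visit 20.
    Visit 18.
  Visit 3.
At 37: go right to 11.
  At 11: go left to 29.
    At 29: go left to 23.
      At 23: no left child.
      At 23: go right to 35.
        35 is a leaf — visit 35.
      Visit 23.
    At 29: no right child.
    Visit 29.
  At 11: no right child.
  Visit 11.
Visit 37.
Full post-order sequence: 26, 12, 34, 20, 18, 3, 35, 23, 29, 11, 37.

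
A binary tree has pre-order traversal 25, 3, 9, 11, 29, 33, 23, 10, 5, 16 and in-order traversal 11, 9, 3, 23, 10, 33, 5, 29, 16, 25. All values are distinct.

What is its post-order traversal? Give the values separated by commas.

11, 9, 10, 23, 5, 33, 16, 29, 3, 25

The first element of pre-order is the root; it splits in-order into left and right subtrees.
Root 25: left subtree has 9 nodes {11, 9, 3, 23, 10, 33, 5, 29, 16}, right has 0 { }.
  Root 3: left subtree has 2 nodes {11, 9}, right has 6 {23, 10, 33, 5, 29, 16}.
    Root 9: left subtree has 1 node {11}, right has 0 { }.
    Root 29: left subtree has 4 nodes {23, 10, 33, 5}, right has 1 {16}.
      Root 33: left subtree has 2 nodes {23, 10}, right has 1 {5}.
        Root 23: left subtree has 0 nodes { }, right has 1 {10}.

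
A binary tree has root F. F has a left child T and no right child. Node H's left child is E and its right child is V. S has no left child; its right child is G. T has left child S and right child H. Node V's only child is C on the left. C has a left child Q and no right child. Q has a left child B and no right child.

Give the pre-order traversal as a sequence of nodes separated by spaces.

Pre-order visits the node, then its left subtree, then its right subtree.
Visit F.
At F: go left to T.
  Visit T.
  At T: go left to S.
    Visit S.
    At S: no left child.
    At S: go right to G.
      G is a leaf — visit G.
  At T: go right to H.
    Visit H.
    At H: go left to E.
      E is a leaf — visit E.
    At H: go right to V.
      Visit V.
      At V: go left to C.
        Visit C.
        At C: go left to Q.
          Visit Q.
          At Q: go left to B.
            B is a leaf — visit B.
          At Q: no right child.
        At C: no right child.
      At V: no right child.
At F: no right child.

F T S G H E V C Q B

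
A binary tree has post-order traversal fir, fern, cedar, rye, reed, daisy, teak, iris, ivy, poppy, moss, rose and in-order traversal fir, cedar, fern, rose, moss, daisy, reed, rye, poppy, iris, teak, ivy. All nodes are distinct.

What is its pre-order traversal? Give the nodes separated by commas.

rose, cedar, fir, fern, moss, poppy, daisy, reed, rye, ivy, iris, teak

The last element of post-order is the root; it splits in-order into left and right subtrees.
Root rose: left subtree has 3 nodes {fir, cedar, fern}, right has 8 {moss, daisy, reed, rye, poppy, iris, teak, ivy}.
  Root cedar: left subtree has 1 node {fir}, right has 1 {fern}.
  Root moss: left subtree has 0 nodes { }, right has 7 {daisy, reed, rye, poppy, iris, teak, ivy}.
    Root poppy: left subtree has 3 nodes {daisy, reed, rye}, right has 3 {iris, teak, ivy}.
      Root daisy: left subtree has 0 nodes { }, right has 2 {reed, rye}.
        Root reed: left subtree has 0 nodes { }, right has 1 {rye}.
      Root ivy: left subtree has 2 nodes {iris, teak}, right has 0 { }.
        Root iris: left subtree has 0 nodes { }, right has 1 {teak}.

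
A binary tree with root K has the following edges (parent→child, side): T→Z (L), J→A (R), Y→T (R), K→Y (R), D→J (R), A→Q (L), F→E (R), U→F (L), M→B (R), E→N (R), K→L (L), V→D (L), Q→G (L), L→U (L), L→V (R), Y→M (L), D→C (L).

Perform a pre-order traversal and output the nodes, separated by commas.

K, L, U, F, E, N, V, D, C, J, A, Q, G, Y, M, B, T, Z

Pre-order visits the node, then its left subtree, then its right subtree.
Visit K.
At K: go left to L.
  Visit L.
  At L: go left to U.
    Visit U.
    At U: go left to F.
      Visit F.
      At F: no left child.
      At F: go right to E.
        Visit E.
        At E: no left child.
        At E: go right to N.
          N is a leaf — visit N.
    At U: no right child.
  At L: go right to V.
    Visit V.
    At V: go left to D.
      Visit D.
      At D: go left to C.
        C is a leaf — visit C.
      At D: go right to J.
        Visit J.
        At J: no left child.
        At J: go right to A.
          Visit A.
          At A: go left to Q.
            Visit Q.
            At Q: go left to G.
              G is a leaf — visit G.
            At Q: no right child.
          At A: no right child.
    At V: no right child.
At K: go right to Y.
  Visit Y.
  At Y: go left to M.
    Visit M.
    At M: no left child.
    At M: go right to B.
      B is a leaf — visit B.
  At Y: go right to T.
    Visit T.
    At T: go left to Z.
      Z is a leaf — visit Z.
    At T: no right child.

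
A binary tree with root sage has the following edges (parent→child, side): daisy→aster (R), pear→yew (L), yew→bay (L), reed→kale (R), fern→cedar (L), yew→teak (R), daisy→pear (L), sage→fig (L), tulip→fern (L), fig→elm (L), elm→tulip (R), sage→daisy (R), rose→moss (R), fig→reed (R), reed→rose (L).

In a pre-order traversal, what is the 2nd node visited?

fig

Pre-order visits the node, then its left subtree, then its right subtree.
Visit sage.
At sage: go left to fig.
  Visit fig.
  At fig: go left to elm.
    Visit elm.
    At elm: no left child.
    At elm: go right to tulip.
      Visit tulip.
      At tulip: go left to fern.
        Visit fern.
        At fern: go left to cedar.
          cedar is a leaf — visit cedar.
        At fern: no right child.
      At tulip: no right child.
  At fig: go right to reed.
    Visit reed.
    At reed: go left to rose.
      Visit rose.
      At rose: no left child.
      At rose: go right to moss.
        moss is a leaf — visit moss.
    At reed: go right to kale.
      kale is a leaf — visit kale.
At sage: go right to daisy.
  Visit daisy.
  At daisy: go left to pear.
    Visit pear.
    At pear: go left to yew.
      Visit yew.
      At yew: go left to bay.
        bay is a leaf — visit bay.
      At yew: go right to teak.
        teak is a leaf — visit teak.
    At pear: no right child.
  At daisy: go right to aster.
    aster is a leaf — visit aster.
Full pre-order sequence: sage, fig, elm, tulip, fern, cedar, reed, rose, moss, kale, daisy, pear, yew, bay, teak, aster.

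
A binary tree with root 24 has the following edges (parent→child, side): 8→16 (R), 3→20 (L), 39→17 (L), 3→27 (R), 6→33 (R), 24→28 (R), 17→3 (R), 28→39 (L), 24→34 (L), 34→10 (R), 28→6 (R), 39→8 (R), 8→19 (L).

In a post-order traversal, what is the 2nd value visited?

Post-order visits the left subtree, then the right subtree, then the node.
At 24: go left to 34.
  At 34: no left child.
  At 34: go right to 10.
    10 is a leaf — visit 10.
  Visit 34.
At 24: go right to 28.
  At 28: go left to 39.
    At 39: go left to 17.
      At 17: no left child.
      At 17: go right to 3.
        At 3: go left to 20.
          20 is a leaf — visit 20.
        At 3: go right to 27.
          27 is a leaf — visit 27.
        Visit 3.
      Visit 17.
    At 39: go right to 8.
      At 8: go left to 19.
        19 is a leaf — visit 19.
      At 8: go right to 16.
        16 is a leaf — visit 16.
      Visit 8.
    Visit 39.
  At 28: go right to 6.
    At 6: no left child.
    At 6: go right to 33.
      33 is a leaf — visit 33.
    Visit 6.
  Visit 28.
Visit 24.
Full post-order sequence: 10, 34, 20, 27, 3, 17, 19, 16, 8, 39, 33, 6, 28, 24.

34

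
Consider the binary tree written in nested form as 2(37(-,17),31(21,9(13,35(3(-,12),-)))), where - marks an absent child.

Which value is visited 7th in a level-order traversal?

Level-order visits nodes level by level from the root, left to right within each level.
Level 0: 2
Level 1: 37, 31
Level 2: 17, 21, 9
Level 3: 13, 35
Level 4: 3
Level 5: 12
Full level-order sequence: 2, 37, 31, 17, 21, 9, 13, 35, 3, 12.

13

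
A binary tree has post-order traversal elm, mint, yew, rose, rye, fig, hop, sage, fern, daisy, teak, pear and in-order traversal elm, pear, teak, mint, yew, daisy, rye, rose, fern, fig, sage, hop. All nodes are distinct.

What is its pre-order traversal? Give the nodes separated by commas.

pear, elm, teak, daisy, yew, mint, fern, rye, rose, sage, fig, hop

The last element of post-order is the root; it splits in-order into left and right subtrees.
Root pear: left subtree has 1 node {elm}, right has 10 {teak, mint, yew, daisy, rye, rose, fern, fig, sage, hop}.
  Root teak: left subtree has 0 nodes { }, right has 9 {mint, yew, daisy, rye, rose, fern, fig, sage, hop}.
    Root daisy: left subtree has 2 nodes {mint, yew}, right has 6 {rye, rose, fern, fig, sage, hop}.
      Root yew: left subtree has 1 node {mint}, right has 0 { }.
      Root fern: left subtree has 2 nodes {rye, rose}, right has 3 {fig, sage, hop}.
        Root rye: left subtree has 0 nodes { }, right has 1 {rose}.
        Root sage: left subtree has 1 node {fig}, right has 1 {hop}.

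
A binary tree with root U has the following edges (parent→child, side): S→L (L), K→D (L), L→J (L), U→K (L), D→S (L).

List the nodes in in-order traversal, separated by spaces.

J L S D K U

In-order visits the left subtree, then the node, then the right subtree.
At U: go left to K.
  At K: go left to D.
    At D: go left to S.
      At S: go left to L.
        At L: go left to J.
          J is a leaf — visit J.
        Visit L.
        At L: no right child.
      Visit S.
      At S: no right child.
    Visit D.
    At D: no right child.
  Visit K.
  At K: no right child.
Visit U.
At U: no right child.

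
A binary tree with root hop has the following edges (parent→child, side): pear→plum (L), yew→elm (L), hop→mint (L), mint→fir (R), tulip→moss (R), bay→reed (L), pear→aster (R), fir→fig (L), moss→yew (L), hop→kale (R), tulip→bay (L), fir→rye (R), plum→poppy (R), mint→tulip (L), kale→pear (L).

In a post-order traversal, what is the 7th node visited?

Post-order visits the left subtree, then the right subtree, then the node.
At hop: go left to mint.
  At mint: go left to tulip.
    At tulip: go left to bay.
      At bay: go left to reed.
        reed is a leaf — visit reed.
      At bay: no right child.
      Visit bay.
    At tulip: go right to moss.
      At moss: go left to yew.
        At yew: go left to elm.
          elm is a leaf — visit elm.
        At yew: no right child.
        Visit yew.
      At moss: no right child.
      Visit moss.
    Visit tulip.
  At mint: go right to fir.
    At fir: go left to fig.
      fig is a leaf — visit fig.
    At fir: go right to rye.
      rye is a leaf — visit rye.
    Visit fir.
  Visit mint.
At hop: go right to kale.
  At kale: go left to pear.
    At pear: go left to plum.
      At plum: no left child.
      At plum: go right to poppy.
        poppy is a leaf — visit poppy.
      Visit plum.
    At pear: go right to aster.
      aster is a leaf — visit aster.
    Visit pear.
  At kale: no right child.
  Visit kale.
Visit hop.
Full post-order sequence: reed, bay, elm, yew, moss, tulip, fig, rye, fir, mint, poppy, plum, aster, pear, kale, hop.

fig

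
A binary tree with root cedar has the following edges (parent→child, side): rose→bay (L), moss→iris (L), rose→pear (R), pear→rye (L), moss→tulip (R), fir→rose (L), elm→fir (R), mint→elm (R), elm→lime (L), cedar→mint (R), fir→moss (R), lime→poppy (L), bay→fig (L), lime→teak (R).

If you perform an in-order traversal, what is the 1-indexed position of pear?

In-order visits the left subtree, then the node, then the right subtree.
At cedar: no left child.
Visit cedar.
At cedar: go right to mint.
  At mint: no left child.
  Visit mint.
  At mint: go right to elm.
    At elm: go left to lime.
      At lime: go left to poppy.
        poppy is a leaf — visit poppy.
      Visit lime.
      At lime: go right to teak.
        teak is a leaf — visit teak.
    Visit elm.
    At elm: go right to fir.
      At fir: go left to rose.
        At rose: go left to bay.
          At bay: go left to fig.
            fig is a leaf — visit fig.
          Visit bay.
          At bay: no right child.
        Visit rose.
        At rose: go right to pear.
          At pear: go left to rye.
            rye is a leaf — visit rye.
          Visit pear.
          At pear: no right child.
      Visit fir.
      At fir: go right to moss.
        At moss: go left to iris.
          iris is a leaf — visit iris.
        Visit moss.
        At moss: go right to tulip.
          tulip is a leaf — visit tulip.
Full in-order sequence: cedar, mint, poppy, lime, teak, elm, fig, bay, rose, rye, pear, fir, iris, moss, tulip.

11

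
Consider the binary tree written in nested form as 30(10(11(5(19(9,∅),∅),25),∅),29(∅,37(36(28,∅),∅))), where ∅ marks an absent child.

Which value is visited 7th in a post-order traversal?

28

Post-order visits the left subtree, then the right subtree, then the node.
At 30: go left to 10.
  At 10: go left to 11.
    At 11: go left to 5.
      At 5: go left to 19.
        At 19: go left to 9.
          9 is a leaf — visit 9.
        At 19: no right child.
        Visit 19.
      At 5: no right child.
      Visit 5.
    At 11: go right to 25.
      25 is a leaf — visit 25.
    Visit 11.
  At 10: no right child.
  Visit 10.
At 30: go right to 29.
  At 29: no left child.
  At 29: go right to 37.
    At 37: go left to 36.
      At 36: go left to 28.
        28 is a leaf — visit 28.
      At 36: no right child.
      Visit 36.
    At 37: no right child.
    Visit 37.
  Visit 29.
Visit 30.
Full post-order sequence: 9, 19, 5, 25, 11, 10, 28, 36, 37, 29, 30.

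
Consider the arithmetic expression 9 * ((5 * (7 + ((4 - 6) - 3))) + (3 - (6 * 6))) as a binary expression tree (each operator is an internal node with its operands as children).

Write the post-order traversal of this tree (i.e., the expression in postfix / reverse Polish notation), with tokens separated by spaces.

Post-order on an expression tree gives postfix notation: for each operator, emit left operand, right operand, then the operator.

9 5 7 4 6 - 3 - + * 3 6 6 * - + *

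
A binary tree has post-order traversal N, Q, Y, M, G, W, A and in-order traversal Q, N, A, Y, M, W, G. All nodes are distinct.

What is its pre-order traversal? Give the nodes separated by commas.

The last element of post-order is the root; it splits in-order into left and right subtrees.
Root A: left subtree has 2 nodes {Q, N}, right has 4 {Y, M, W, G}.
  Root Q: left subtree has 0 nodes { }, right has 1 {N}.
  Root W: left subtree has 2 nodes {Y, M}, right has 1 {G}.
    Root M: left subtree has 1 node {Y}, right has 0 { }.

A, Q, N, W, M, Y, G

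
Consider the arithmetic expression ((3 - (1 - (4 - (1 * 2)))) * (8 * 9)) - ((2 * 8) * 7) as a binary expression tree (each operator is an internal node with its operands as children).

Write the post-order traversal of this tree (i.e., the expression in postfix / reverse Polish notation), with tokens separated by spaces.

3 1 4 1 2 * - - - 8 9 * * 2 8 * 7 * -

Post-order on an expression tree gives postfix notation: for each operator, emit left operand, right operand, then the operator.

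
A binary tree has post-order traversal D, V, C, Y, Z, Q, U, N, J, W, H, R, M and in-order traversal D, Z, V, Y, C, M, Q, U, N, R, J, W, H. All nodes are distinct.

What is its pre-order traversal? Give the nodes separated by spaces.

The last element of post-order is the root; it splits in-order into left and right subtrees.
Root M: left subtree has 5 nodes {D, Z, V, Y, C}, right has 7 {Q, U, N, R, J, W, H}.
  Root Z: left subtree has 1 node {D}, right has 3 {V, Y, C}.
    Root Y: left subtree has 1 node {V}, right has 1 {C}.
  Root R: left subtree has 3 nodes {Q, U, N}, right has 3 {J, W, H}.
    Root N: left subtree has 2 nodes {Q, U}, right has 0 { }.
      Root U: left subtree has 1 node {Q}, right has 0 { }.
    Root H: left subtree has 2 nodes {J, W}, right has 0 { }.
      Root W: left subtree has 1 node {J}, right has 0 { }.

M Z D Y V C R N U Q H W J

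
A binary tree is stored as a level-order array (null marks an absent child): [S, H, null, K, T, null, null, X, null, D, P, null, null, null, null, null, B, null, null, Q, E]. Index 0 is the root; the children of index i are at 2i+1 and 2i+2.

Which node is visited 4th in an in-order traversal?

H

In-order visits the left subtree, then the node, then the right subtree.
At S: go left to H.
  At H: go left to K.
    At K: go left to X.
      At X: no left child.
      Visit X.
      At X: go right to B.
        B is a leaf — visit B.
    Visit K.
    At K: no right child.
  Visit H.
  At H: go right to T.
    At T: go left to D.
      At D: go left to Q.
        Q is a leaf — visit Q.
      Visit D.
      At D: go right to E.
        E is a leaf — visit E.
    Visit T.
    At T: go right to P.
      P is a leaf — visit P.
Visit S.
At S: no right child.
Full in-order sequence: X, B, K, H, Q, D, E, T, P, S.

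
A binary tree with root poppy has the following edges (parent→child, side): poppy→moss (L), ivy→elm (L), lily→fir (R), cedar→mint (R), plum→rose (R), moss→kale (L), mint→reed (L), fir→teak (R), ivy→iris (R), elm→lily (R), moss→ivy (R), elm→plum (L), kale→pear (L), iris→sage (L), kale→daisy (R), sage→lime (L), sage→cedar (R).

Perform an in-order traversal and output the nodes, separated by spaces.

pear kale daisy moss plum rose elm lily fir teak ivy lime sage cedar reed mint iris poppy

In-order visits the left subtree, then the node, then the right subtree.
At poppy: go left to moss.
  At moss: go left to kale.
    At kale: go left to pear.
      pear is a leaf — visit pear.
    Visit kale.
    At kale: go right to daisy.
      daisy is a leaf — visit daisy.
  Visit moss.
  At moss: go right to ivy.
    At ivy: go left to elm.
      At elm: go left to plum.
        At plum: no left child.
        Visit plum.
        At plum: go right to rose.
          rose is a leaf — visit rose.
      Visit elm.
      At elm: go right to lily.
        At lily: no left child.
        Visit lily.
        At lily: go right to fir.
          At fir: no left child.
          Visit fir.
          At fir: go right to teak.
            teak is a leaf — visit teak.
    Visit ivy.
    At ivy: go right to iris.
      At iris: go left to sage.
        At sage: go left to lime.
          lime is a leaf — visit lime.
        Visit sage.
        At sage: go right to cedar.
          At cedar: no left child.
          Visit cedar.
          At cedar: go right to mint.
            At mint: go left to reed.
              reed is a leaf — visit reed.
            Visit mint.
            At mint: no right child.
      Visit iris.
      At iris: no right child.
Visit poppy.
At poppy: no right child.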